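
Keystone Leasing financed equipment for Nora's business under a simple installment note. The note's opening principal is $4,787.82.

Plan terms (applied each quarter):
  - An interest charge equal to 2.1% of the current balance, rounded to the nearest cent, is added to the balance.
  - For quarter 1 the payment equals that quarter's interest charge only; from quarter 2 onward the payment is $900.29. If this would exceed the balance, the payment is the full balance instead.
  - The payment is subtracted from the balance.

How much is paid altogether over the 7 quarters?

$5,232.53

Quarter 1: $4,787.82 +$100.54 interest = $4,888.36; pay $100.54 → $4,787.82
Quarter 2: $4,787.82 +$100.54 interest = $4,888.36; pay $900.29 → $3,988.07
Quarter 3: $3,988.07 +$83.75 interest = $4,071.82; pay $900.29 → $3,171.53
Quarter 4: $3,171.53 +$66.60 interest = $3,238.13; pay $900.29 → $2,337.84
Quarter 5: $2,337.84 +$49.09 interest = $2,386.93; pay $900.29 → $1,486.64
Quarter 6: $1,486.64 +$31.22 interest = $1,517.86; pay $900.29 → $617.57
Quarter 7: $617.57 +$12.97 interest = $630.54; pay $630.54 → $0.00
Total paid: $5,232.53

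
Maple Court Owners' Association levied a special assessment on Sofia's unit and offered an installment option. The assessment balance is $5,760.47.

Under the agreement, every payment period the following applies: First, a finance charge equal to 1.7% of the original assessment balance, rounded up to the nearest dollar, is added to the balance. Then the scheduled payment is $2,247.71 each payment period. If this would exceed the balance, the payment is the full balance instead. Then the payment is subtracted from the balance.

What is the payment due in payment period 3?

$1,559.05

Payment period 1: opening $5,760.47; interest $98.00 → $5,858.47; payment $2,247.71; balance $3,610.76
Payment period 2: opening $3,610.76; interest $98.00 → $3,708.76; payment $2,247.71; balance $1,461.05
Payment period 3: opening $1,461.05; interest $98.00 → $1,559.05; payment $1,559.05; balance $0.00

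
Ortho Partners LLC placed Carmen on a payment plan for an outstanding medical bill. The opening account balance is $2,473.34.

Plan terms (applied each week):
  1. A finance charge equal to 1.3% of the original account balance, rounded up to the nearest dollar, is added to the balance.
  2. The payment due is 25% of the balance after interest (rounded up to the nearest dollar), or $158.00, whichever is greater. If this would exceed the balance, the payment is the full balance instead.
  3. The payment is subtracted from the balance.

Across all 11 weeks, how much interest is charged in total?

$363.00

Week 1: opening $2,473.34; interest $33.00 → $2,506.34; payment $627.00; balance $1,879.34
Week 2: opening $1,879.34; interest $33.00 → $1,912.34; payment $479.00; balance $1,433.34
Week 3: opening $1,433.34; interest $33.00 → $1,466.34; payment $367.00; balance $1,099.34
Week 4: opening $1,099.34; interest $33.00 → $1,132.34; payment $284.00; balance $848.34
Week 5: opening $848.34; interest $33.00 → $881.34; payment $221.00; balance $660.34
Week 6: opening $660.34; interest $33.00 → $693.34; payment $174.00; balance $519.34
Week 7: opening $519.34; interest $33.00 → $552.34; payment $158.00; balance $394.34
Week 8: opening $394.34; interest $33.00 → $427.34; payment $158.00; balance $269.34
Week 9: opening $269.34; interest $33.00 → $302.34; payment $158.00; balance $144.34
Week 10: opening $144.34; interest $33.00 → $177.34; payment $158.00; balance $19.34
Week 11: opening $19.34; interest $33.00 → $52.34; payment $52.34; balance $0.00
Total interest: $33.00 + $33.00 + $33.00 + $33.00 + $33.00 + $33.00 + $33.00 + $33.00 + $33.00 + $33.00 + $33.00 = $363.00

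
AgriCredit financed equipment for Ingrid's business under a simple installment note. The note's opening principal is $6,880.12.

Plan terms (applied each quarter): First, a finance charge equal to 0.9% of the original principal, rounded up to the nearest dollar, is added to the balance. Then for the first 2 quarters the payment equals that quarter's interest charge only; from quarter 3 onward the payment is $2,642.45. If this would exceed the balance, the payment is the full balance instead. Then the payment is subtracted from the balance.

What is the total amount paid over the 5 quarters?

Quarter 1: opening $6,880.12; interest $62.00 → $6,942.12; payment $62.00; balance $6,880.12
Quarter 2: opening $6,880.12; interest $62.00 → $6,942.12; payment $62.00; balance $6,880.12
Quarter 3: opening $6,880.12; interest $62.00 → $6,942.12; payment $2,642.45; balance $4,299.67
Quarter 4: opening $4,299.67; interest $62.00 → $4,361.67; payment $2,642.45; balance $1,719.22
Quarter 5: opening $1,719.22; interest $62.00 → $1,781.22; payment $1,781.22; balance $0.00
Total paid: $7,190.12

$7,190.12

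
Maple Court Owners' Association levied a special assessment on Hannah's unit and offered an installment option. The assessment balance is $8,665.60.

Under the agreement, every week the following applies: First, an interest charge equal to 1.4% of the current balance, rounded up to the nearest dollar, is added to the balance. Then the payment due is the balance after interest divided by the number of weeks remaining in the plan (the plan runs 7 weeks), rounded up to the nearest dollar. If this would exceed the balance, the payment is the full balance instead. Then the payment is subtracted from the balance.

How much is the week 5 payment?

$1,328.00

Week 1: opening $8,665.60; interest $122.00 → $8,787.60; payment $1,256.00; balance $7,531.60
Week 2: opening $7,531.60; interest $106.00 → $7,637.60; payment $1,273.00; balance $6,364.60
Week 3: opening $6,364.60; interest $90.00 → $6,454.60; payment $1,291.00; balance $5,163.60
Week 4: opening $5,163.60; interest $73.00 → $5,236.60; payment $1,310.00; balance $3,926.60
Week 5: opening $3,926.60; interest $55.00 → $3,981.60; payment $1,328.00; balance $2,653.60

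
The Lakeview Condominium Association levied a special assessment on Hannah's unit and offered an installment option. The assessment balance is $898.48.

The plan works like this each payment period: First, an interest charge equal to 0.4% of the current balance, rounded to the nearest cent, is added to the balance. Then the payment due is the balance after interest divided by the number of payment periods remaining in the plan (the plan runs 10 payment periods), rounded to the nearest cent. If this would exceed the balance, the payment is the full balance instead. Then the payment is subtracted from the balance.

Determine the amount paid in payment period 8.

Payment period 1: opening $898.48; interest $3.59 → $902.07; payment $90.21; balance $811.86
Payment period 2: opening $811.86; interest $3.25 → $815.11; payment $90.57; balance $724.54
Payment period 3: opening $724.54; interest $2.90 → $727.44; payment $90.93; balance $636.51
Payment period 4: opening $636.51; interest $2.55 → $639.06; payment $91.29; balance $547.77
Payment period 5: opening $547.77; interest $2.19 → $549.96; payment $91.66; balance $458.30
Payment period 6: opening $458.30; interest $1.83 → $460.13; payment $92.03; balance $368.10
Payment period 7: opening $368.10; interest $1.47 → $369.57; payment $92.39; balance $277.18
Payment period 8: opening $277.18; interest $1.11 → $278.29; payment $92.76; balance $185.53

$92.76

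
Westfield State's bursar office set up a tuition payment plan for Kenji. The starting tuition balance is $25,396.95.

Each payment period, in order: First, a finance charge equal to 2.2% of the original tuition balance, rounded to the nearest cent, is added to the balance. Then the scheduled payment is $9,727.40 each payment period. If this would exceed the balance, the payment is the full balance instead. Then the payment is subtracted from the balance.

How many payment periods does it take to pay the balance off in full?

Payment period 1: $25,396.95 +$558.73 interest = $25,955.68; pay $9,727.40 → $16,228.28
Payment period 2: $16,228.28 +$558.73 interest = $16,787.01; pay $9,727.40 → $7,059.61
Payment period 3: $7,059.61 +$558.73 interest = $7,618.34; pay $7,618.34 → $0.00
Balance reaches $0.00 in payment period 3.

3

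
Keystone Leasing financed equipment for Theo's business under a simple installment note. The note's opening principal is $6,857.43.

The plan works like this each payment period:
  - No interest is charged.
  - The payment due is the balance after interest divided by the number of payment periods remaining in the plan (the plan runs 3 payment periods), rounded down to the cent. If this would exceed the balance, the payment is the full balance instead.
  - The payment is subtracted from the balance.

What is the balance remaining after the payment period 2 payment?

$2,285.81

Payment period 1: opening $6,857.43; payment $2,285.81; balance $4,571.62
Payment period 2: opening $4,571.62; payment $2,285.81; balance $2,285.81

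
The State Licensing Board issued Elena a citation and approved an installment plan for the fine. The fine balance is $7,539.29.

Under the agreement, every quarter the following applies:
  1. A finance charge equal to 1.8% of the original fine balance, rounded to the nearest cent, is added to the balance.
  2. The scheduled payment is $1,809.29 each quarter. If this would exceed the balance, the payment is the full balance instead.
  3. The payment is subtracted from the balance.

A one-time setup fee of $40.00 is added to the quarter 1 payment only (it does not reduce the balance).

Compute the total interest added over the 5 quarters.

$678.55

Quarter 1: $7,539.29 +$135.71 interest = $7,675.00; pay $1,809.29 (+ $40.00 fee) → $5,865.71
Quarter 2: $5,865.71 +$135.71 interest = $6,001.42; pay $1,809.29 → $4,192.13
Quarter 3: $4,192.13 +$135.71 interest = $4,327.84; pay $1,809.29 → $2,518.55
Quarter 4: $2,518.55 +$135.71 interest = $2,654.26; pay $1,809.29 → $844.97
Quarter 5: $844.97 +$135.71 interest = $980.68; pay $980.68 → $0.00
Total interest: $135.71 + $135.71 + $135.71 + $135.71 + $135.71 = $678.55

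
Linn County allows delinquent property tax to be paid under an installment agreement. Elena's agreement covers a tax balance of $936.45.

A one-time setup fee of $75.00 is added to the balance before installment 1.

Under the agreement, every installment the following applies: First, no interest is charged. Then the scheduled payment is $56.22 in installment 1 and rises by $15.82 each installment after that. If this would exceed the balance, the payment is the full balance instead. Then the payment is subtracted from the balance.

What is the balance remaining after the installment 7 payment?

# | Opening | Payment | End bal
1 | $1,011.45 | $56.22 | $955.23
2 | $955.23 | $72.04 | $883.19
3 | $883.19 | $87.86 | $795.33
4 | $795.33 | $103.68 | $691.65
5 | $691.65 | $119.50 | $572.15
6 | $572.15 | $135.32 | $436.83
7 | $436.83 | $151.14 | $285.69

$285.69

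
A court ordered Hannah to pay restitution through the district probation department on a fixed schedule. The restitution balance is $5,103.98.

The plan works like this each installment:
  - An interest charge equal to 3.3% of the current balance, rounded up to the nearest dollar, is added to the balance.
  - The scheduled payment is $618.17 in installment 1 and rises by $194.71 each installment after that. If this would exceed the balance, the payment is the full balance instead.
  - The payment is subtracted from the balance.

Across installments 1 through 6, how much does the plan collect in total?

# | Opening | Interest | Payment | End bal
1 | $5,103.98 | $169.00 | $618.17 | $4,654.81
2 | $4,654.81 | $154.00 | $812.88 | $3,995.93
3 | $3,995.93 | $132.00 | $1,007.59 | $3,120.34
4 | $3,120.34 | $103.00 | $1,202.30 | $2,021.04
5 | $2,021.04 | $67.00 | $1,397.01 | $691.03
6 | $691.03 | $23.00 | $714.03 | $0.00
Total paid: $5,751.98

$5,751.98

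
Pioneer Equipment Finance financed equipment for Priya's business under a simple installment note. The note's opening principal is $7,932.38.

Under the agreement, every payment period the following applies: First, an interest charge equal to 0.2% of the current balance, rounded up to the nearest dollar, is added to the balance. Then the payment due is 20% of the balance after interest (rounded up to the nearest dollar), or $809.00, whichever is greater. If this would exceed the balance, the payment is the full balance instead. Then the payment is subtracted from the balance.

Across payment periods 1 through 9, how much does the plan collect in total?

$8,000.38

# | Opening | Interest | Payment | End bal
1 | $7,932.38 | $16.00 | $1,590.00 | $6,358.38
2 | $6,358.38 | $13.00 | $1,275.00 | $5,096.38
3 | $5,096.38 | $11.00 | $1,022.00 | $4,085.38
4 | $4,085.38 | $9.00 | $819.00 | $3,275.38
5 | $3,275.38 | $7.00 | $809.00 | $2,473.38
6 | $2,473.38 | $5.00 | $809.00 | $1,669.38
7 | $1,669.38 | $4.00 | $809.00 | $864.38
8 | $864.38 | $2.00 | $809.00 | $57.38
9 | $57.38 | $1.00 | $58.38 | $0.00
Total paid: $8,000.38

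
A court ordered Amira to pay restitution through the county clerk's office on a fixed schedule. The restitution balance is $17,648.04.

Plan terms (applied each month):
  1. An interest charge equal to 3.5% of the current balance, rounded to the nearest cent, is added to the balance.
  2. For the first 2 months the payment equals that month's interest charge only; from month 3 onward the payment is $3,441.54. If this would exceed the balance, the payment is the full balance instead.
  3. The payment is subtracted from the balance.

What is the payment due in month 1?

$617.68

# | Opening | Interest | Payment | End bal
1 | $17,648.04 | $617.68 | $617.68 | $17,648.04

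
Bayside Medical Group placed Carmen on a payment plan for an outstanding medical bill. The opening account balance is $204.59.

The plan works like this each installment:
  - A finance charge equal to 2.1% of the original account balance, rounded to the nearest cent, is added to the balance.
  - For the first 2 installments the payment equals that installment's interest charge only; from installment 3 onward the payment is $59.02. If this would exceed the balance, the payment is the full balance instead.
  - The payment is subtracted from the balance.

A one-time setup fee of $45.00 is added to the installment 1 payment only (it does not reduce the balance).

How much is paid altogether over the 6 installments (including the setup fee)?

$275.39

Installment 1: $204.59 +$4.30 interest = $208.89; pay $4.30 (+ $45.00 fee) → $204.59
Installment 2: $204.59 +$4.30 interest = $208.89; pay $4.30 → $204.59
Installment 3: $204.59 +$4.30 interest = $208.89; pay $59.02 → $149.87
Installment 4: $149.87 +$4.30 interest = $154.17; pay $59.02 → $95.15
Installment 5: $95.15 +$4.30 interest = $99.45; pay $59.02 → $40.43
Installment 6: $40.43 +$4.30 interest = $44.73; pay $44.73 → $0.00
Total paid: $275.39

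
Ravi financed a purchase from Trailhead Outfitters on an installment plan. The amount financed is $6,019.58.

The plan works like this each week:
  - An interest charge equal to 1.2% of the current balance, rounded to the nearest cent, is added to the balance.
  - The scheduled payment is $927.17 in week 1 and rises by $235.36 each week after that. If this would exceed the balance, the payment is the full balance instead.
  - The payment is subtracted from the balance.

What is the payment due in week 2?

$1,162.53

Week 1: $6,019.58 +$72.23 interest = $6,091.81; pay $927.17 → $5,164.64
Week 2: $5,164.64 +$61.98 interest = $5,226.62; pay $1,162.53 → $4,064.09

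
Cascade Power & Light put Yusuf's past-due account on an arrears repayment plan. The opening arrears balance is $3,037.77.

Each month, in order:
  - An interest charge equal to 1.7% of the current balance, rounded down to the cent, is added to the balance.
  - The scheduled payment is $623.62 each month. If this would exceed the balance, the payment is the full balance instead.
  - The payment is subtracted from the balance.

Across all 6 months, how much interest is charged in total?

Month 1: $3,037.77 +$51.64 interest = $3,089.41; pay $623.62 → $2,465.79
Month 2: $2,465.79 +$41.91 interest = $2,507.70; pay $623.62 → $1,884.08
Month 3: $1,884.08 +$32.02 interest = $1,916.10; pay $623.62 → $1,292.48
Month 4: $1,292.48 +$21.97 interest = $1,314.45; pay $623.62 → $690.83
Month 5: $690.83 +$11.74 interest = $702.57; pay $623.62 → $78.95
Month 6: $78.95 +$1.34 interest = $80.29; pay $80.29 → $0.00
Total interest: $51.64 + $41.91 + $32.02 + $21.97 + $11.74 + $1.34 = $160.62

$160.62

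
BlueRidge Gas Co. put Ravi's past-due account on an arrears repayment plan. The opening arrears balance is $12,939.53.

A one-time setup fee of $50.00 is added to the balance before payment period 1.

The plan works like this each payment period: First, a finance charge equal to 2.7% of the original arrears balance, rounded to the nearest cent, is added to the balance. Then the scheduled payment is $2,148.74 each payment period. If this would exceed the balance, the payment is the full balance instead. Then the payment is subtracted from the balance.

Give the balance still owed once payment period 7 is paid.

# | Opening | Interest | Payment | End bal
1 | $12,989.53 | $349.37 | $2,148.74 | $11,190.16
2 | $11,190.16 | $349.37 | $2,148.74 | $9,390.79
3 | $9,390.79 | $349.37 | $2,148.74 | $7,591.42
4 | $7,591.42 | $349.37 | $2,148.74 | $5,792.05
5 | $5,792.05 | $349.37 | $2,148.74 | $3,992.68
6 | $3,992.68 | $349.37 | $2,148.74 | $2,193.31
7 | $2,193.31 | $349.37 | $2,148.74 | $393.94

$393.94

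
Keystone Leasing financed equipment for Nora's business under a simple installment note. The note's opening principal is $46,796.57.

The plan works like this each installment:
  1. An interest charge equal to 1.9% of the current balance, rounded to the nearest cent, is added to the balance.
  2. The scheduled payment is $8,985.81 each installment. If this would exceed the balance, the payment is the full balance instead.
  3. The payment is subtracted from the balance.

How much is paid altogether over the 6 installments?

Installment 1: $46,796.57 +$889.13 interest = $47,685.70; pay $8,985.81 → $38,699.89
Installment 2: $38,699.89 +$735.30 interest = $39,435.19; pay $8,985.81 → $30,449.38
Installment 3: $30,449.38 +$578.54 interest = $31,027.92; pay $8,985.81 → $22,042.11
Installment 4: $22,042.11 +$418.80 interest = $22,460.91; pay $8,985.81 → $13,475.10
Installment 5: $13,475.10 +$256.03 interest = $13,731.13; pay $8,985.81 → $4,745.32
Installment 6: $4,745.32 +$90.16 interest = $4,835.48; pay $4,835.48 → $0.00
Total paid: $49,764.53

$49,764.53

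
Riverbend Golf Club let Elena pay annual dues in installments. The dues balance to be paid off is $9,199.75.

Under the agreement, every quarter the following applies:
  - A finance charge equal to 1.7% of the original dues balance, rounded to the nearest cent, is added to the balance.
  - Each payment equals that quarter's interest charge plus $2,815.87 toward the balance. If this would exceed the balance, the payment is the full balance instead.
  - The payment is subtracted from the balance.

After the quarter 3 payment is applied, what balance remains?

$752.14

Quarter 1: opening $9,199.75; interest $156.40 → $9,356.15; payment $2,972.27; balance $6,383.88
Quarter 2: opening $6,383.88; interest $156.40 → $6,540.28; payment $2,972.27; balance $3,568.01
Quarter 3: opening $3,568.01; interest $156.40 → $3,724.41; payment $2,972.27; balance $752.14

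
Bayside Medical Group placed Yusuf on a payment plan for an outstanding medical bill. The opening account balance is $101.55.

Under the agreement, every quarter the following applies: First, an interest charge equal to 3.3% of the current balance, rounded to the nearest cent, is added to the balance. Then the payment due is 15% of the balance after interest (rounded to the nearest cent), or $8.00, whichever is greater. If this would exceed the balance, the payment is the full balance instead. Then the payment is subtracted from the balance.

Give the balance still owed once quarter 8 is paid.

# | Opening | Interest | Payment | End bal
1 | $101.55 | $3.35 | $15.74 | $89.16
2 | $89.16 | $2.94 | $13.82 | $78.28
3 | $78.28 | $2.58 | $12.13 | $68.73
4 | $68.73 | $2.27 | $10.65 | $60.35
5 | $60.35 | $1.99 | $9.35 | $52.99
6 | $52.99 | $1.75 | $8.21 | $46.53
7 | $46.53 | $1.54 | $8.00 | $40.07
8 | $40.07 | $1.32 | $8.00 | $33.39

$33.39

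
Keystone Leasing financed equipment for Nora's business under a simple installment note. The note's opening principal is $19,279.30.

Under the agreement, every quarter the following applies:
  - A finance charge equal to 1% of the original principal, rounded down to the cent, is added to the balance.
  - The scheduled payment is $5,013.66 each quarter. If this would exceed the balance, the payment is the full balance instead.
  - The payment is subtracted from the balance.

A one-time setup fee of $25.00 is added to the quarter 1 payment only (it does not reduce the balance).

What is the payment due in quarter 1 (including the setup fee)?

$5,038.66

# | Opening | Interest | Payment | Fee | End bal
1 | $19,279.30 | $192.79 | $5,013.66 | $25.00 | $14,458.43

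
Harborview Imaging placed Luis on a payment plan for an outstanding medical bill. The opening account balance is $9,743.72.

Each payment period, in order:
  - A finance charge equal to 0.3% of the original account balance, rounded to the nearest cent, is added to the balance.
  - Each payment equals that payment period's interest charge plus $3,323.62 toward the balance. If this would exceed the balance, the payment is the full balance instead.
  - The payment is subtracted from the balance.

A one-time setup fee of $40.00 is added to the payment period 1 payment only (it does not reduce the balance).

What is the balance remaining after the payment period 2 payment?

Payment period 1: $9,743.72 +$29.23 interest = $9,772.95; pay $3,352.85 (+ $40.00 fee) → $6,420.10
Payment period 2: $6,420.10 +$29.23 interest = $6,449.33; pay $3,352.85 → $3,096.48

$3,096.48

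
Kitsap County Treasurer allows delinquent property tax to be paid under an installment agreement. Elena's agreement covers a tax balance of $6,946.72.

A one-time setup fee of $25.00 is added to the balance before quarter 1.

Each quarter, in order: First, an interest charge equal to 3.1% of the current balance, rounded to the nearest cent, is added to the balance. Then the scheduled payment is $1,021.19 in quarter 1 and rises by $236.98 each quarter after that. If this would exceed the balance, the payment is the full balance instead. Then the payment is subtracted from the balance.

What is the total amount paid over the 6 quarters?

$7,727.88

# | Opening | Interest | Payment | End bal
1 | $6,971.72 | $216.12 | $1,021.19 | $6,166.65
2 | $6,166.65 | $191.17 | $1,258.17 | $5,099.65
3 | $5,099.65 | $158.09 | $1,495.15 | $3,762.59
4 | $3,762.59 | $116.64 | $1,732.13 | $2,147.10
5 | $2,147.10 | $66.56 | $1,969.11 | $244.55
6 | $244.55 | $7.58 | $252.13 | $0.00
Total paid: $7,727.88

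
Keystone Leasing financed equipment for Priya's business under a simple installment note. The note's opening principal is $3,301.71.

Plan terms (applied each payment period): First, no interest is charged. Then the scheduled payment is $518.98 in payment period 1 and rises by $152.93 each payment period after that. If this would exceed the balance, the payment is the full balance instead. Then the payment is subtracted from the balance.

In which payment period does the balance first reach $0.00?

# | Opening | Payment | End bal
1 | $3,301.71 | $518.98 | $2,782.73
2 | $2,782.73 | $671.91 | $2,110.82
3 | $2,110.82 | $824.84 | $1,285.98
4 | $1,285.98 | $977.77 | $308.21
5 | $308.21 | $308.21 | $0.00
Balance reaches $0.00 in payment period 5.

5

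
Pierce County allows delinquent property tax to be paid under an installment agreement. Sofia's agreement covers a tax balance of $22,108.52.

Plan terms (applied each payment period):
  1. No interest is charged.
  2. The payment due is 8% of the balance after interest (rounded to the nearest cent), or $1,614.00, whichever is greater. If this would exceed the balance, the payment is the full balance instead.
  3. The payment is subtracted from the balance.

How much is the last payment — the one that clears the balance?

Payment period 1: $22,108.52 − $1,768.68 → $20,339.84
Payment period 2: $20,339.84 − $1,627.19 → $18,712.65
Payment period 3: $18,712.65 − $1,614.00 → $17,098.65
Payment period 4: $17,098.65 − $1,614.00 → $15,484.65
Payment period 5: $15,484.65 − $1,614.00 → $13,870.65
Payment period 6: $13,870.65 − $1,614.00 → $12,256.65
Payment period 7: $12,256.65 − $1,614.00 → $10,642.65
Payment period 8: $10,642.65 − $1,614.00 → $9,028.65
Payment period 9: $9,028.65 − $1,614.00 → $7,414.65
Payment period 10: $7,414.65 − $1,614.00 → $5,800.65
Payment period 11: $5,800.65 − $1,614.00 → $4,186.65
Payment period 12: $4,186.65 − $1,614.00 → $2,572.65
Payment period 13: $2,572.65 − $1,614.00 → $958.65
Payment period 14: $958.65 − $958.65 → $0.00

$958.65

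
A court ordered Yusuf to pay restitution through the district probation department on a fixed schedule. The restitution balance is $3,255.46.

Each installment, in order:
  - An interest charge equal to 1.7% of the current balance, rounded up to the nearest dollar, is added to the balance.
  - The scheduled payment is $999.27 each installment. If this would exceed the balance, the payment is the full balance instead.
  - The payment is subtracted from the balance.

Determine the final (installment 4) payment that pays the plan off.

$383.65

# | Opening | Interest | Payment | End bal
1 | $3,255.46 | $56.00 | $999.27 | $2,312.19
2 | $2,312.19 | $40.00 | $999.27 | $1,352.92
3 | $1,352.92 | $23.00 | $999.27 | $376.65
4 | $376.65 | $7.00 | $383.65 | $0.00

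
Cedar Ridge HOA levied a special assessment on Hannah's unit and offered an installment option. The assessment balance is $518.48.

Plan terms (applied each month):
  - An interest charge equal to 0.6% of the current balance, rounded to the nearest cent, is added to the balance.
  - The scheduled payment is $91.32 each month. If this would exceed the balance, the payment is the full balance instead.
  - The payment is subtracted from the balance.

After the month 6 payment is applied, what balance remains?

$0.00

Month 1: opening $518.48; interest $3.11 → $521.59; payment $91.32; balance $430.27
Month 2: opening $430.27; interest $2.58 → $432.85; payment $91.32; balance $341.53
Month 3: opening $341.53; interest $2.05 → $343.58; payment $91.32; balance $252.26
Month 4: opening $252.26; interest $1.51 → $253.77; payment $91.32; balance $162.45
Month 5: opening $162.45; interest $0.97 → $163.42; payment $91.32; balance $72.10
Month 6: opening $72.10; interest $0.43 → $72.53; payment $72.53; balance $0.00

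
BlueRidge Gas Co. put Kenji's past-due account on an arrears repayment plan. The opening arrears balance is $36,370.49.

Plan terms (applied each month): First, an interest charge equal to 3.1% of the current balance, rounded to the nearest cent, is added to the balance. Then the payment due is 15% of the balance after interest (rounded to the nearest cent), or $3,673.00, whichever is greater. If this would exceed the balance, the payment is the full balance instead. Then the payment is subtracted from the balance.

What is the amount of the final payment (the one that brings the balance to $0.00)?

# | Opening | Interest | Payment | End bal
1 | $36,370.49 | $1,127.49 | $5,624.70 | $31,873.28
2 | $31,873.28 | $988.07 | $4,929.20 | $27,932.15
3 | $27,932.15 | $865.90 | $4,319.71 | $24,478.34
4 | $24,478.34 | $758.83 | $3,785.58 | $21,451.59
5 | $21,451.59 | $665.00 | $3,673.00 | $18,443.59
6 | $18,443.59 | $571.75 | $3,673.00 | $15,342.34
7 | $15,342.34 | $475.61 | $3,673.00 | $12,144.95
8 | $12,144.95 | $376.49 | $3,673.00 | $8,848.44
9 | $8,848.44 | $274.30 | $3,673.00 | $5,449.74
10 | $5,449.74 | $168.94 | $3,673.00 | $1,945.68
11 | $1,945.68 | $60.32 | $2,006.00 | $0.00

$2,006.00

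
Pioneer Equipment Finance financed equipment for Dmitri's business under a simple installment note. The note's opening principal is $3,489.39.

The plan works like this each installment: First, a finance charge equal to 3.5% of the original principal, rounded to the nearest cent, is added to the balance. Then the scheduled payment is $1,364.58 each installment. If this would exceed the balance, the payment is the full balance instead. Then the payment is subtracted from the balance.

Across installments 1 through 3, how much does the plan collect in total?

# | Opening | Interest | Payment | End bal
1 | $3,489.39 | $122.13 | $1,364.58 | $2,246.94
2 | $2,246.94 | $122.13 | $1,364.58 | $1,004.49
3 | $1,004.49 | $122.13 | $1,126.62 | $0.00
Total paid: $3,855.78

$3,855.78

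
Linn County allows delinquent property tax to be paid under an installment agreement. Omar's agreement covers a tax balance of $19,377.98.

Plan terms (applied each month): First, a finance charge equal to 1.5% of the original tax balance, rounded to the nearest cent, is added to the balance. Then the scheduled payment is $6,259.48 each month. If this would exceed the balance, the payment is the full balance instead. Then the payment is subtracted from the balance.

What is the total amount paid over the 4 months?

Month 1: $19,377.98 +$290.67 interest = $19,668.65; pay $6,259.48 → $13,409.17
Month 2: $13,409.17 +$290.67 interest = $13,699.84; pay $6,259.48 → $7,440.36
Month 3: $7,440.36 +$290.67 interest = $7,731.03; pay $6,259.48 → $1,471.55
Month 4: $1,471.55 +$290.67 interest = $1,762.22; pay $1,762.22 → $0.00
Total paid: $20,540.66

$20,540.66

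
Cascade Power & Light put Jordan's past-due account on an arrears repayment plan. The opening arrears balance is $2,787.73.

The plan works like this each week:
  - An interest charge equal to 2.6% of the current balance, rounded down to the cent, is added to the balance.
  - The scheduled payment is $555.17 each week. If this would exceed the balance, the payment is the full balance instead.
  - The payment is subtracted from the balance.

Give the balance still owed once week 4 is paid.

# | Opening | Interest | Payment | End bal
1 | $2,787.73 | $72.48 | $555.17 | $2,305.04
2 | $2,305.04 | $59.93 | $555.17 | $1,809.80
3 | $1,809.80 | $47.05 | $555.17 | $1,301.68
4 | $1,301.68 | $33.84 | $555.17 | $780.35

$780.35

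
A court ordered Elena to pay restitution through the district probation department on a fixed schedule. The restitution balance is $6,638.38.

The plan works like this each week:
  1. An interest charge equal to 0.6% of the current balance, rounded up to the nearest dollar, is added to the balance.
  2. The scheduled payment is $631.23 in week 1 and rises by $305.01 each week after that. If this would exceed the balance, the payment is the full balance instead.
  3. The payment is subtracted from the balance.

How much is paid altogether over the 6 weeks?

$6,789.38

Week 1: $6,638.38 +$40.00 interest = $6,678.38; pay $631.23 → $6,047.15
Week 2: $6,047.15 +$37.00 interest = $6,084.15; pay $936.24 → $5,147.91
Week 3: $5,147.91 +$31.00 interest = $5,178.91; pay $1,241.25 → $3,937.66
Week 4: $3,937.66 +$24.00 interest = $3,961.66; pay $1,546.26 → $2,415.40
Week 5: $2,415.40 +$15.00 interest = $2,430.40; pay $1,851.27 → $579.13
Week 6: $579.13 +$4.00 interest = $583.13; pay $583.13 → $0.00
Total paid: $6,789.38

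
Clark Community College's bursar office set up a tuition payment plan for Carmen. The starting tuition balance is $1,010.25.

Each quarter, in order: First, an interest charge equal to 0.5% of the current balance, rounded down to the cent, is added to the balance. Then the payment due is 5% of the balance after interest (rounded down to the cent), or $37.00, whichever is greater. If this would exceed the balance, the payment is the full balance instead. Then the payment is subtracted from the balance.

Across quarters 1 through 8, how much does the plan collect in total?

$347.57

Quarter 1: opening $1,010.25; interest $5.05 → $1,015.30; payment $50.76; balance $964.54
Quarter 2: opening $964.54; interest $4.82 → $969.36; payment $48.46; balance $920.90
Quarter 3: opening $920.90; interest $4.60 → $925.50; payment $46.27; balance $879.23
Quarter 4: opening $879.23; interest $4.39 → $883.62; payment $44.18; balance $839.44
Quarter 5: opening $839.44; interest $4.19 → $843.63; payment $42.18; balance $801.45
Quarter 6: opening $801.45; interest $4.00 → $805.45; payment $40.27; balance $765.18
Quarter 7: opening $765.18; interest $3.82 → $769.00; payment $38.45; balance $730.55
Quarter 8: opening $730.55; interest $3.65 → $734.20; payment $37.00; balance $697.20
Total paid: $347.57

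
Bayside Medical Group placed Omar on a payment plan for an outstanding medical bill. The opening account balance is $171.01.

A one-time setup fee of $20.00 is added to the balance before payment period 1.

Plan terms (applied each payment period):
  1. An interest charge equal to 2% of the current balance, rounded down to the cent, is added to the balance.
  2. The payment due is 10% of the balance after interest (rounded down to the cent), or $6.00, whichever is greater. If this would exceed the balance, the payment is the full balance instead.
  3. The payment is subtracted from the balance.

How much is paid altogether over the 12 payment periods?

# | Opening | Interest | Payment | End bal
1 | $191.01 | $3.82 | $19.48 | $175.35
2 | $175.35 | $3.50 | $17.88 | $160.97
3 | $160.97 | $3.21 | $16.41 | $147.77
4 | $147.77 | $2.95 | $15.07 | $135.65
5 | $135.65 | $2.71 | $13.83 | $124.53
6 | $124.53 | $2.49 | $12.70 | $114.32
7 | $114.32 | $2.28 | $11.66 | $104.94
8 | $104.94 | $2.09 | $10.70 | $96.33
9 | $96.33 | $1.92 | $9.82 | $88.43
10 | $88.43 | $1.76 | $9.01 | $81.18
11 | $81.18 | $1.62 | $8.28 | $74.52
12 | $74.52 | $1.49 | $7.60 | $68.41
Total paid: $152.44

$152.44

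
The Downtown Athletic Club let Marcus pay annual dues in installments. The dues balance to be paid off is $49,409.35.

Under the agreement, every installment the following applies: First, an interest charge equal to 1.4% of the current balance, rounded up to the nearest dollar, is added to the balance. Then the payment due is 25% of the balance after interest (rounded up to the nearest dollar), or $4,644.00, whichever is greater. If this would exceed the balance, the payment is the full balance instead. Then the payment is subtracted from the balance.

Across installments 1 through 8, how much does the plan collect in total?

Installment 1: $49,409.35 +$692.00 interest = $50,101.35; pay $12,526.00 → $37,575.35
Installment 2: $37,575.35 +$527.00 interest = $38,102.35; pay $9,526.00 → $28,576.35
Installment 3: $28,576.35 +$401.00 interest = $28,977.35; pay $7,245.00 → $21,732.35
Installment 4: $21,732.35 +$305.00 interest = $22,037.35; pay $5,510.00 → $16,527.35
Installment 5: $16,527.35 +$232.00 interest = $16,759.35; pay $4,644.00 → $12,115.35
Installment 6: $12,115.35 +$170.00 interest = $12,285.35; pay $4,644.00 → $7,641.35
Installment 7: $7,641.35 +$107.00 interest = $7,748.35; pay $4,644.00 → $3,104.35
Installment 8: $3,104.35 +$44.00 interest = $3,148.35; pay $3,148.35 → $0.00
Total paid: $51,887.35

$51,887.35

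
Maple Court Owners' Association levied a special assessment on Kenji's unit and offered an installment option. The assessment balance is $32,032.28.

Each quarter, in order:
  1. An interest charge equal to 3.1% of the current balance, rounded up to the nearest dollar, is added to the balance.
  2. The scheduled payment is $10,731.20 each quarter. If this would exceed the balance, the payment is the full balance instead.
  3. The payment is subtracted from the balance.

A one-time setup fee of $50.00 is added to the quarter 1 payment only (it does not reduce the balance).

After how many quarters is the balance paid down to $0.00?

4

Quarter 1: $32,032.28 +$994.00 interest = $33,026.28; pay $10,731.20 (+ $50.00 fee) → $22,295.08
Quarter 2: $22,295.08 +$692.00 interest = $22,987.08; pay $10,731.20 → $12,255.88
Quarter 3: $12,255.88 +$380.00 interest = $12,635.88; pay $10,731.20 → $1,904.68
Quarter 4: $1,904.68 +$60.00 interest = $1,964.68; pay $1,964.68 → $0.00
Balance reaches $0.00 in quarter 4.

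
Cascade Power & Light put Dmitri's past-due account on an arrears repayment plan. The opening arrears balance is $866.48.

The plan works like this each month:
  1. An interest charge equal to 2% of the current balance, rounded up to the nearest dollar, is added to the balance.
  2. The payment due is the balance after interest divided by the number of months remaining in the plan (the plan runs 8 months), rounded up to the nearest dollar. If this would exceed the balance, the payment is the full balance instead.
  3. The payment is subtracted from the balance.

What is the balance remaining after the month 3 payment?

$574.48

# | Opening | Interest | Payment | End bal
1 | $866.48 | $18.00 | $111.00 | $773.48
2 | $773.48 | $16.00 | $113.00 | $676.48
3 | $676.48 | $14.00 | $116.00 | $574.48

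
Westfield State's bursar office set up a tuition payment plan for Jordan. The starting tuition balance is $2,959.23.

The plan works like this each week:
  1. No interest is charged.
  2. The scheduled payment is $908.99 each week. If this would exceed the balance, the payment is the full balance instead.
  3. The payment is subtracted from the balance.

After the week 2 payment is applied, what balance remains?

$1,141.25

Week 1: $2,959.23 − $908.99 → $2,050.24
Week 2: $2,050.24 − $908.99 → $1,141.25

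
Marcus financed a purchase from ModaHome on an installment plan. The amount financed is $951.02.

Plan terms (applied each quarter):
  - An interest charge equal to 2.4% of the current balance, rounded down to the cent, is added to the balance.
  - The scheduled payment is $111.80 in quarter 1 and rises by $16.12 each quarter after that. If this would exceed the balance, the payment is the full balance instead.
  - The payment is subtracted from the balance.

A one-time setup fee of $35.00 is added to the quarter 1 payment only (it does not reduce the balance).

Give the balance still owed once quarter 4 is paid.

Quarter 1: $951.02 +$22.82 interest = $973.84; pay $111.80 (+ $35.00 fee) → $862.04
Quarter 2: $862.04 +$20.68 interest = $882.72; pay $127.92 → $754.80
Quarter 3: $754.80 +$18.11 interest = $772.91; pay $144.04 → $628.87
Quarter 4: $628.87 +$15.09 interest = $643.96; pay $160.16 → $483.80

$483.80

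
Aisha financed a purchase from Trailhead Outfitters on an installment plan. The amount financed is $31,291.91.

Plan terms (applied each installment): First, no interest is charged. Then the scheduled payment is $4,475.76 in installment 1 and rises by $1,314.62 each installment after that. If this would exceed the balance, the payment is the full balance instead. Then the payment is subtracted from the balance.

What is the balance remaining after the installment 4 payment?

$5,501.15

Installment 1: $31,291.91 − $4,475.76 → $26,816.15
Installment 2: $26,816.15 − $5,790.38 → $21,025.77
Installment 3: $21,025.77 − $7,105.00 → $13,920.77
Installment 4: $13,920.77 − $8,419.62 → $5,501.15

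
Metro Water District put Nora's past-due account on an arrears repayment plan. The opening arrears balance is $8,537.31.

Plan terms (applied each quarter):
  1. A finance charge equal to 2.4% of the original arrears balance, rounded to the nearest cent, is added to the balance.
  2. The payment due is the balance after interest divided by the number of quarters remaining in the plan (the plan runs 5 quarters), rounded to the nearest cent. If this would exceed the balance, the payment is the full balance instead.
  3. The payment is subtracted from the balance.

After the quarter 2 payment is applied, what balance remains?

$5,399.00

# | Opening | Interest | Payment | End bal
1 | $8,537.31 | $204.90 | $1,748.44 | $6,993.77
2 | $6,993.77 | $204.90 | $1,799.67 | $5,399.00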